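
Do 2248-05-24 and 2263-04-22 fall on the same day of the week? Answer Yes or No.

Yes

From May 24, 2248 to Apr 22, 2263 is 5446 days.
5446 mod 7 = 0, so they are the same weekday.
(May 24, 2248 is a Wednesday; Apr 22, 2263 is a Wednesday.)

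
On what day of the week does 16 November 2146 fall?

January 1, 2146 is a Saturday.
Jan 1, 2146 → Feb 1, 2146: 31 days (January has 31).
Feb 1, 2146 → Mar 1, 2146: 28 days (February has 28).
Mar 1, 2146 → Apr 1, 2146: 31 days (March has 31).
Apr 1, 2146 → May 1, 2146: 30 days (April has 30).
May 1, 2146 → Jun 1, 2146: 31 days (May has 31).
Jun 1, 2146 → Jul 1, 2146: 30 days (June has 30).
Jul 1, 2146 → Aug 1, 2146: 31 days (July has 31).
Aug 1, 2146 → Sep 1, 2146: 31 days (August has 31).
Sep 1, 2146 → Oct 1, 2146: 30 days (September has 30).
Oct 1, 2146 → Nov 1, 2146: 31 days (October has 31).
Nov 1, 2146 → Nov 16, 2146: 15 days.
Total: 319 days.
319 mod 7 = 4, so Saturday + 4 = Wednesday.

Wednesday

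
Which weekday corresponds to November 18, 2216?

Doomsday rule: the anchor day for the 2200s is Friday. For year 16: 16÷12 = 1 r 4, and 4÷4 = 1, so 1+4+1 = 6.
Friday + 6 ≡ Thursday — that's 2216's doomsday.
In November the doomsday date is Nov 7.
Nov 18 is 11 days after Nov 7; 11 mod 7 = 4, so Thursday + 4 = Monday.

Monday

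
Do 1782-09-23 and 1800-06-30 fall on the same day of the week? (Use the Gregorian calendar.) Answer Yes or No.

Yes

From Sep 23, 1782 to Jun 30, 1800 is 6489 days.
6489 mod 7 = 0, so they are the same weekday.
(Sep 23, 1782 is a Monday; Jun 30, 1800 is a Monday.)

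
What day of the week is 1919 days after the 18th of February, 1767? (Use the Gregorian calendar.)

Thursday

First find the weekday of Feb 18, 1767. Doomsday rule: the anchor day for the 1700s is Sunday. For year 67: 67÷12 = 5 r 7, and 7÷4 = 1, so 5+7+1 = 13.
Sunday + 13 ≡ Saturday — that's 1767's doomsday.
In February the doomsday date is Feb 28 (1767 is not a leap year).
Feb 18 is 10 days before Feb 28; 10 mod 7 = 3, so Saturday − 3 = Wednesday.
1919 mod 7 = 1, so 1919 days after a Wednesday is Wednesday + 1 = Thursday.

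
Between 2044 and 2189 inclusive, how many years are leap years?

Multiples of 4 in [2044,2189]: 37.
Of those, multiples of 100: 1 (not leap unless ÷400).
Multiples of 400: 0.
Leap years = 37 − 1 + 0 = 36.

36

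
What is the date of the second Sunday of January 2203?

January 9, 2203

January 1, 2203 is a Saturday.
The first Sunday is therefore January 2 (1 days later).
The second Sunday is 2 + 1×7 = January 9.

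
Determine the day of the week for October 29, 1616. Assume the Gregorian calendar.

Doomsday rule: the anchor day for the 1600s is Tuesday. For year 16: 16÷12 = 1 r 4, and 4÷4 = 1, so 1+4+1 = 6.
Tuesday + 6 ≡ Monday — that's 1616's doomsday.
In October the doomsday date is Oct 10.
Oct 29 is 19 days after Oct 10; 19 mod 7 = 5, so Monday + 5 = Saturday.

Saturday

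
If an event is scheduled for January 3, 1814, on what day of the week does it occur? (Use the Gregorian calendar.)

Monday

Doomsday rule: the anchor day for the 1800s is Friday. For year 14: 14÷12 = 1 r 2, and 2÷4 = 0, so 1+2+0 = 3.
Friday + 3 ≡ Monday — that's 1814's doomsday.
In January the doomsday date is Jan 3 (1814 is not a leap year).
Jan 3 is the doomsday itself: Monday.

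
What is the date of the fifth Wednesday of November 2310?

November 30, 2310

November 1, 2310 is a Tuesday.
The first Wednesday is therefore November 2 (1 days later).
The fifth Wednesday is 2 + 4×7 = November 30.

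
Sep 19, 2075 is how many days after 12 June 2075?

Jun 12, 2075 → Jul 12, 2075: 30 days (June has 30).
Jul 12, 2075 → Aug 12, 2075: 31 days (July has 31).
Aug 12, 2075 → Sep 12, 2075: 31 days (August has 31).
Sep 12, 2075 → Sep 19, 2075: 7 days.
Total: 99 days.

99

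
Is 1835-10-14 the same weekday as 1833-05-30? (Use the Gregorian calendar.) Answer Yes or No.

No

From May 30, 1833 to Oct 14, 1835 is 867 days.
867 mod 7 = 6, so they are different weekdays.
(May 30, 1833 is a Thursday; Oct 14, 1835 is a Wednesday.)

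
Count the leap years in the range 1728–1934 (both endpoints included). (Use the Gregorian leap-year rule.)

50

Multiples of 4 in [1728,1934]: 52.
Of those, multiples of 100: 2 (not leap unless ÷400).
Multiples of 400: 0.
Leap years = 52 − 2 + 0 = 50.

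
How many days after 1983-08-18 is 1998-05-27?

5396

Aug 18, 1983 → Aug 18, 1984: 366 days (Feb 29, 1984 is in that span).
Aug 18, 1984 → Aug 18, 1985: 365 days.
Aug 18, 1985 → Aug 18, 1986: 365 days.
Aug 18, 1986 → Aug 18, 1987: 365 days.
Aug 18, 1987 → Aug 18, 1988: 366 days (Feb 29, 1988 is in that span).
Aug 18, 1988 → Aug 18, 1989: 365 days.
Aug 18, 1989 → Aug 18, 1990: 365 days.
Aug 18, 1990 → Aug 18, 1991: 365 days.
Aug 18, 1991 → Aug 18, 1992: 366 days (Feb 29, 1992 is in that span).
Aug 18, 1992 → Aug 18, 1993: 365 days.
Aug 18, 1993 → Aug 18, 1994: 365 days.
Aug 18, 1994 → Aug 18, 1995: 365 days.
Aug 18, 1995 → Aug 18, 1996: 366 days (Feb 29, 1996 is in that span).
Aug 18, 1996 → Aug 18, 1997: 365 days.
Aug 18, 1997 → Sep 18, 1997: 31 days (August has 31).
Sep 18, 1997 → Oct 18, 1997: 30 days (September has 30).
Oct 18, 1997 → Nov 18, 1997: 31 days (October has 31).
Nov 18, 1997 → Dec 18, 1997: 30 days (November has 30).
Dec 18, 1997 → Jan 18, 1998: 31 days (December has 31).
Jan 18, 1998 → Feb 18, 1998: 31 days (January has 31).
Feb 18, 1998 → Mar 18, 1998: 28 days (February has 28).
Mar 18, 1998 → Apr 18, 1998: 31 days (March has 31).
Apr 18, 1998 → May 18, 1998: 30 days (April has 30).
May 18, 1998 → May 27, 1998: 9 days.
Total: 5396 days.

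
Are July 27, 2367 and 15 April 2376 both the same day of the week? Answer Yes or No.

Yes

From Jul 27, 2367 to Apr 15, 2376 is 3185 days.
3185 mod 7 = 0, so they are the same weekday.
(Jul 27, 2367 is a Thursday; Apr 15, 2376 is a Thursday.)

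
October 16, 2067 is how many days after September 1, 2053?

5158

Sep 1, 2053 → Sep 1, 2054: 365 days.
Sep 1, 2054 → Sep 1, 2055: 365 days.
Sep 1, 2055 → Sep 1, 2056: 366 days (Feb 29, 2056 is in that span).
Sep 1, 2056 → Sep 1, 2057: 365 days.
Sep 1, 2057 → Sep 1, 2058: 365 days.
Sep 1, 2058 → Sep 1, 2059: 365 days.
Sep 1, 2059 → Sep 1, 2060: 366 days (Feb 29, 2060 is in that span).
Sep 1, 2060 → Sep 1, 2061: 365 days.
Sep 1, 2061 → Sep 1, 2062: 365 days.
Sep 1, 2062 → Sep 1, 2063: 365 days.
Sep 1, 2063 → Sep 1, 2064: 366 days (Feb 29, 2064 is in that span).
Sep 1, 2064 → Sep 1, 2065: 365 days.
Sep 1, 2065 → Sep 1, 2066: 365 days.
Sep 1, 2066 → Sep 1, 2067: 365 days.
Sep 1, 2067 → Oct 1, 2067: 30 days (September has 30).
Oct 1, 2067 → Oct 16, 2067: 15 days.
Total: 5158 days.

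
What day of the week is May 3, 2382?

Monday

Doomsday rule: the anchor day for the 2300s is Wednesday. For year 82: 82÷12 = 6 r 10, and 10÷4 = 2, so 6+10+2 = 18.
Wednesday + 18 ≡ Sunday — that's 2382's doomsday.
In May the doomsday date is May 9.
May 3 is 6 days before May 9; 6 mod 7 = 6, so Sunday − 6 = Monday.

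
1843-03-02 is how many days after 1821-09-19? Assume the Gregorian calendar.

7834

Sep 19, 1821 → Sep 19, 1822: 365 days.
Sep 19, 1822 → Sep 19, 1823: 365 days.
Sep 19, 1823 → Sep 19, 1824: 366 days (Feb 29, 1824 is in that span).
Sep 19, 1824 → Sep 19, 1825: 365 days.
Sep 19, 1825 → Sep 19, 1826: 365 days.
Sep 19, 1826 → Sep 19, 1827: 365 days.
Sep 19, 1827 → Sep 19, 1828: 366 days (Feb 29, 1828 is in that span).
Sep 19, 1828 → Sep 19, 1829: 365 days.
Sep 19, 1829 → Sep 19, 1830: 365 days.
Sep 19, 1830 → Sep 19, 1831: 365 days.
Sep 19, 1831 → Sep 19, 1832: 366 days (Feb 29, 1832 is in that span).
Sep 19, 1832 → Sep 19, 1833: 365 days.
Sep 19, 1833 → Sep 19, 1834: 365 days.
Sep 19, 1834 → Sep 19, 1835: 365 days.
Sep 19, 1835 → Sep 19, 1836: 366 days (Feb 29, 1836 is in that span).
Sep 19, 1836 → Sep 19, 1837: 365 days.
Sep 19, 1837 → Sep 19, 1838: 365 days.
Sep 19, 1838 → Sep 19, 1839: 365 days.
Sep 19, 1839 → Sep 19, 1840: 366 days (Feb 29, 1840 is in that span).
Sep 19, 1840 → Sep 19, 1841: 365 days.
Sep 19, 1841 → Sep 19, 1842: 365 days.
Sep 19, 1842 → Oct 19, 1842: 30 days (September has 30).
Oct 19, 1842 → Nov 19, 1842: 31 days (October has 31).
Nov 19, 1842 → Dec 19, 1842: 30 days (November has 30).
Dec 19, 1842 → Jan 19, 1843: 31 days (December has 31).
Jan 19, 1843 → Feb 19, 1843: 31 days (January has 31).
Feb 19, 1843 → Mar 2, 1843: 11 days.
Total: 7834 days.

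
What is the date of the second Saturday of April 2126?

April 1, 2126 is a Monday.
The first Saturday is therefore April 6 (5 days later).
The second Saturday is 6 + 1×7 = April 13.

April 13, 2126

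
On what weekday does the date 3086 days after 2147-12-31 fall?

Saturday

Dec 31, 2147 is a Sunday.
3086 mod 7 = 6, so 3086 days after a Sunday is Sunday + 6 = Saturday.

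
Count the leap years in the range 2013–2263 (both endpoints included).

Multiples of 4 in [2013,2263]: 62.
Of those, multiples of 100: 2 (not leap unless ÷400).
Multiples of 400: 0.
Leap years = 62 − 2 + 0 = 60.

60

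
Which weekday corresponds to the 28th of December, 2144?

Doomsday rule: the anchor day for the 2100s is Sunday. For year 44: 44÷12 = 3 r 8, and 8÷4 = 2, so 3+8+2 = 13.
Sunday + 13 ≡ Saturday — that's 2144's doomsday.
In December the doomsday date is Dec 12.
Dec 28 is 16 days after Dec 12; 16 mod 7 = 2, so Saturday + 2 = Monday.

Monday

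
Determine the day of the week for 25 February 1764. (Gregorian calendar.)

Saturday

Doomsday rule: the anchor day for the 1700s is Sunday. For year 64: 64÷12 = 5 r 4, and 4÷4 = 1, so 5+4+1 = 10.
Sunday + 10 ≡ Wednesday — that's 1764's doomsday.
In February the doomsday date is Feb 29 (1764 is a leap year (divisible by 4)).
Feb 25 is 4 days before Feb 29; 4 mod 7 = 4, so Wednesday − 4 = Saturday.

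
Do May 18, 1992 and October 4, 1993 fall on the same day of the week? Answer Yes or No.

From May 18, 1992 to Oct 4, 1993 is 504 days.
504 mod 7 = 0, so they are the same weekday.
(May 18, 1992 is a Monday; Oct 4, 1993 is a Monday.)

Yes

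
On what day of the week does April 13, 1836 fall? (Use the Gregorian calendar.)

Doomsday rule: the anchor day for the 1800s is Friday. For year 36: 36÷12 = 3 r 0, and 0÷4 = 0, so 3+0+0 = 3.
Friday + 3 ≡ Monday — that's 1836's doomsday.
In April the doomsday date is Apr 4.
Apr 13 is 9 days after Apr 4; 9 mod 7 = 2, so Monday + 2 = Wednesday.

Wednesday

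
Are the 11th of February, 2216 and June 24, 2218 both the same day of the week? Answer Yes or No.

From Feb 11, 2216 to Jun 24, 2218 is 864 days.
864 mod 7 = 3, so they are different weekdays.
(Feb 11, 2216 is a Sunday; Jun 24, 2218 is a Wednesday.)

No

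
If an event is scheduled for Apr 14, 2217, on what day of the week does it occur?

Monday

Doomsday rule: the anchor day for the 2200s is Friday. For year 17: 17÷12 = 1 r 5, and 5÷4 = 1, so 1+5+1 = 7.
Friday + 7 ≡ Friday — that's 2217's doomsday.
In April the doomsday date is Apr 4.
Apr 14 is 10 days after Apr 4; 10 mod 7 = 3, so Friday + 3 = Monday.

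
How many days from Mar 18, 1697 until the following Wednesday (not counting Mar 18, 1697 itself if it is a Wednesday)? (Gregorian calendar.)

2

Mar 18, 1697 is a Monday.
From Monday to the next Wednesday is 2 days.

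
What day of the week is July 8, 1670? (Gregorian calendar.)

Tuesday

Doomsday rule: the anchor day for the 1600s is Tuesday. For year 70: 70÷12 = 5 r 10, and 10÷4 = 2, so 5+10+2 = 17.
Tuesday + 17 ≡ Friday — that's 1670's doomsday.
In July the doomsday date is Jul 11.
Jul 8 is 3 days before Jul 11; 3 mod 7 = 3, so Friday − 3 = Tuesday.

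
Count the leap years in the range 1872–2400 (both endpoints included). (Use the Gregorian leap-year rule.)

Multiples of 4 in [1872,2400]: 133.
Of those, multiples of 100: 6 (not leap unless ÷400).
Multiples of 400: 2.
Leap years = 133 − 6 + 2 = 129.

129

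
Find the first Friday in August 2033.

August 5, 2033

August 1, 2033 is a Monday.
The first Friday is therefore August 5 (4 days later).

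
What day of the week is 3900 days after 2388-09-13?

First find the weekday of Sep 13, 2388. Doomsday rule: the anchor day for the 2300s is Wednesday. For year 88: 88÷12 = 7 r 4, and 4÷4 = 1, so 7+4+1 = 12.
Wednesday + 12 ≡ Monday — that's 2388's doomsday.
In September the doomsday date is Sep 5.
Sep 13 is 8 days after Sep 5; 8 mod 7 = 1, so Monday + 1 = Tuesday.
3900 mod 7 = 1, so 3900 days after a Tuesday is Tuesday + 1 = Wednesday.

Wednesday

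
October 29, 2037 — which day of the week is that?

Thursday

Doomsday rule: the anchor day for the 2000s is Tuesday. For year 37: 37÷12 = 3 r 1, and 1÷4 = 0, so 3+1+0 = 4.
Tuesday + 4 ≡ Saturday — that's 2037's doomsday.
In October the doomsday date is Oct 10.
Oct 29 is 19 days after Oct 10; 19 mod 7 = 5, so Saturday + 5 = Thursday.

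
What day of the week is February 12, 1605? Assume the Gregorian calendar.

Doomsday rule: the anchor day for the 1600s is Tuesday. For year 05: 5÷12 = 0 r 5, and 5÷4 = 1, so 0+5+1 = 6.
Tuesday + 6 ≡ Monday — that's 1605's doomsday.
In February the doomsday date is Feb 28 (1605 is not a leap year).
Feb 12 is 16 days before Feb 28; 16 mod 7 = 2, so Monday − 2 = Saturday.

Saturday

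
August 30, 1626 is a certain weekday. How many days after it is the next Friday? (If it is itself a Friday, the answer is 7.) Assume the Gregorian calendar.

5

Aug 30, 1626 is a Sunday.
From Sunday to the next Friday is 5 days.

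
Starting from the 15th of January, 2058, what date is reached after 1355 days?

+365 (one year) → Jan 15, 2059 (990 left).
+365 (one year) → Jan 15, 2060 (625 left).
+366 (one year; includes Feb 29, 2060) → Jan 15, 2061 (259 left).
Jan has 31 days: +17 → Feb 1, 2061 (242 left).
Feb has 28 days: +28 → Mar 1, 2061 (214 left).
Mar has 31 days: +31 → Apr 1, 2061 (183 left).
Apr has 30 days: +30 → May 1, 2061 (153 left).
May has 31 days: +31 → Jun 1, 2061 (122 left).
Jun has 30 days: +30 → Jul 1, 2061 (92 left).
Jul has 31 days: +31 → Aug 1, 2061 (61 left).
Aug has 31 days: +31 → Sep 1, 2061 (30 left).
Sep has 30 days: +30 → Oct 1, 2061 (0 left).

October 1, 2061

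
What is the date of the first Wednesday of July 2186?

July 5, 2186

July 1, 2186 is a Saturday.
The first Wednesday is therefore July 5 (4 days later).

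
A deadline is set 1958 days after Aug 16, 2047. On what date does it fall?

December 25, 2052

+366 (one year; includes Feb 29, 2048) → Aug 16, 2048 (1592 left).
+365 (one year) → Aug 16, 2049 (1227 left).
+365 (one year) → Aug 16, 2050 (862 left).
+365 (one year) → Aug 16, 2051 (497 left).
+366 (one year; includes Feb 29, 2052) → Aug 16, 2052 (131 left).
Aug has 31 days: +16 → Sep 1, 2052 (115 left).
Sep has 30 days: +30 → Oct 1, 2052 (85 left).
Oct has 31 days: +31 → Nov 1, 2052 (54 left).
Nov has 30 days: +30 → Dec 1, 2052 (24 left).
+24 → Dec 25, 2052.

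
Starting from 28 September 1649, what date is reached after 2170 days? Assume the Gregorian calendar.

September 7, 1655

+365 (one year) → Sep 28, 1650 (1805 left).
+365 (one year) → Sep 28, 1651 (1440 left).
+366 (one year; includes Feb 29, 1652) → Sep 28, 1652 (1074 left).
+365 (one year) → Sep 28, 1653 (709 left).
+365 (one year) → Sep 28, 1654 (344 left).
Sep has 30 days: +3 → Oct 1, 1654 (341 left).
Oct has 31 days: +31 → Nov 1, 1654 (310 left).
Nov has 30 days: +30 → Dec 1, 1654 (280 left).
Dec has 31 days: +31 → Jan 1, 1655 (249 left).
Jan has 31 days: +31 → Feb 1, 1655 (218 left).
Feb has 28 days: +28 → Mar 1, 1655 (190 left).
Mar has 31 days: +31 → Apr 1, 1655 (159 left).
Apr has 30 days: +30 → May 1, 1655 (129 left).
May has 31 days: +31 → Jun 1, 1655 (98 left).
Jun has 30 days: +30 → Jul 1, 1655 (68 left).
Jul has 31 days: +31 → Aug 1, 1655 (37 left).
Aug has 31 days: +31 → Sep 1, 1655 (6 left).
+6 → Sep 7, 1655.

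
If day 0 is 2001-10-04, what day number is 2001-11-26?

Oct 4, 2001 → Nov 4, 2001: 31 days (October has 31).
Nov 4, 2001 → Nov 26, 2001: 22 days.
Total: 53 days.

53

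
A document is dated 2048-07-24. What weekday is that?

Friday

January 1, 2048 is a Wednesday.
Jan 1, 2048 → Feb 1, 2048: 31 days (January has 31).
Feb 1, 2048 → Mar 1, 2048: 29 days (February has 29).
Mar 1, 2048 → Apr 1, 2048: 31 days (March has 31).
Apr 1, 2048 → May 1, 2048: 30 days (April has 30).
May 1, 2048 → Jun 1, 2048: 31 days (May has 31).
Jun 1, 2048 → Jul 1, 2048: 30 days (June has 30).
Jul 1, 2048 → Jul 24, 2048: 23 days.
Total: 205 days.
205 mod 7 = 2, so Wednesday + 2 = Friday.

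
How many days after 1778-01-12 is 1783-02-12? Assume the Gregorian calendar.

Jan 12, 1778 → Jan 12, 1779: 365 days.
Jan 12, 1779 → Jan 12, 1780: 365 days.
Jan 12, 1780 → Jan 12, 1781: 366 days (Feb 29, 1780 is in that span).
Jan 12, 1781 → Jan 12, 1782: 365 days.
Jan 12, 1782 → Feb 12, 1782: 31 days (January has 31).
Feb 12, 1782 → Mar 12, 1782: 28 days (February has 28).
Mar 12, 1782 → Apr 12, 1782: 31 days (March has 31).
Apr 12, 1782 → May 12, 1782: 30 days (April has 30).
May 12, 1782 → Jun 12, 1782: 31 days (May has 31).
Jun 12, 1782 → Jul 12, 1782: 30 days (June has 30).
Jul 12, 1782 → Aug 12, 1782: 31 days (July has 31).
Aug 12, 1782 → Sep 12, 1782: 31 days (August has 31).
Sep 12, 1782 → Oct 12, 1782: 30 days (September has 30).
Oct 12, 1782 → Nov 12, 1782: 31 days (October has 31).
Nov 12, 1782 → Dec 12, 1782: 30 days (November has 30).
Dec 12, 1782 → Jan 12, 1783: 31 days (December has 31).
Jan 12, 1783 → Feb 12, 1783: 31 days.
Total: 1857 days.

1857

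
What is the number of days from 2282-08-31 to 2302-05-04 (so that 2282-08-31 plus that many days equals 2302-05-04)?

Aug 31, 2282 → Aug 31, 2283: 365 days.
Aug 31, 2283 → Aug 31, 2284: 366 days (Feb 29, 2284 is in that span).
Aug 31, 2284 → Aug 31, 2285: 365 days.
Aug 31, 2285 → Aug 31, 2286: 365 days.
Aug 31, 2286 → Aug 31, 2287: 365 days.
Aug 31, 2287 → Aug 31, 2288: 366 days (Feb 29, 2288 is in that span).
Aug 31, 2288 → Aug 31, 2289: 365 days.
Aug 31, 2289 → Aug 31, 2290: 365 days.
Aug 31, 2290 → Aug 31, 2291: 365 days.
Aug 31, 2291 → Aug 31, 2292: 366 days (Feb 29, 2292 is in that span).
Aug 31, 2292 → Aug 31, 2293: 365 days.
Aug 31, 2293 → Aug 31, 2294: 365 days.
Aug 31, 2294 → Aug 31, 2295: 365 days.
Aug 31, 2295 → Aug 31, 2296: 366 days (Feb 29, 2296 is in that span).
Aug 31, 2296 → Aug 31, 2297: 365 days.
Aug 31, 2297 → Aug 31, 2298: 365 days.
Aug 31, 2298 → Aug 31, 2299: 365 days.
Aug 31, 2299 → Aug 31, 2300: 365 days.
Aug 31, 2300 → Aug 31, 2301: 365 days.
Aug 31, 2301 → Sep 30, 2301: 30 days (August has 31).
Sep 30, 2301 → Oct 30, 2301: 30 days (September has 30).
Oct 30, 2301 → Nov 30, 2301: 31 days (October has 31).
Nov 30, 2301 → Dec 30, 2301: 30 days (November has 30).
Dec 30, 2301 → Jan 30, 2302: 31 days (December has 31).
Jan 30, 2302 → Feb 28, 2302: 29 days (January has 31).
Feb 28, 2302 → Mar 28, 2302: 28 days (February has 28).
Mar 28, 2302 → Apr 28, 2302: 31 days (March has 31).
Apr 28, 2302 → May 4, 2302: 6 days.
Total: 7185 days.

7185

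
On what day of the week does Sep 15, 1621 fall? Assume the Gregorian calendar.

Doomsday rule: the anchor day for the 1600s is Tuesday. For year 21: 21÷12 = 1 r 9, and 9÷4 = 2, so 1+9+2 = 12.
Tuesday + 12 ≡ Sunday — that's 1621's doomsday.
In September the doomsday date is Sep 5.
Sep 15 is 10 days after Sep 5; 10 mod 7 = 3, so Sunday + 3 = Wednesday.

Wednesday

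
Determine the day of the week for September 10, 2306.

Monday

Doomsday rule: the anchor day for the 2300s is Wednesday. For year 06: 6÷12 = 0 r 6, and 6÷4 = 1, so 0+6+1 = 7.
Wednesday + 7 ≡ Wednesday — that's 2306's doomsday.
In September the doomsday date is Sep 5.
Sep 10 is 5 days after Sep 5; 5 mod 7 = 5, so Wednesday + 5 = Monday.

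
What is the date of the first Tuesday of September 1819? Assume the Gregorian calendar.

September 7, 1819

September 1, 1819 is a Wednesday.
The first Tuesday is therefore September 7 (6 days later).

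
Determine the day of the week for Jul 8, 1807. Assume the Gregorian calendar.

Wednesday

Doomsday rule: the anchor day for the 1800s is Friday. For year 07: 7÷12 = 0 r 7, and 7÷4 = 1, so 0+7+1 = 8.
Friday + 8 ≡ Saturday — that's 1807's doomsday.
In July the doomsday date is Jul 11.
Jul 8 is 3 days before Jul 11; 3 mod 7 = 3, so Saturday − 3 = Wednesday.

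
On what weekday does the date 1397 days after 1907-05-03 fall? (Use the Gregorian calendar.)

First find the weekday of May 3, 1907. Doomsday rule: the anchor day for the 1900s is Wednesday. For year 07: 7÷12 = 0 r 7, and 7÷4 = 1, so 0+7+1 = 8.
Wednesday + 8 ≡ Thursday — that's 1907's doomsday.
In May the doomsday date is May 9.
May 3 is 6 days before May 9; 6 mod 7 = 6, so Thursday − 6 = Friday.
1397 mod 7 = 4, so 1397 days after a Friday is Friday + 4 = Tuesday.

Tuesday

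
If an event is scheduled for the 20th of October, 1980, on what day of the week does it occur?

Monday

Doomsday rule: the anchor day for the 1900s is Wednesday. For year 80: 80÷12 = 6 r 8, and 8÷4 = 2, so 6+8+2 = 16.
Wednesday + 16 ≡ Friday — that's 1980's doomsday.
In October the doomsday date is Oct 10.
Oct 20 is 10 days after Oct 10; 10 mod 7 = 3, so Friday + 3 = Monday.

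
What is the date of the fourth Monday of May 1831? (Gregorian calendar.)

May 1, 1831 is a Sunday.
The first Monday is therefore May 2 (1 days later).
The fourth Monday is 2 + 3×7 = May 23.

May 23, 1831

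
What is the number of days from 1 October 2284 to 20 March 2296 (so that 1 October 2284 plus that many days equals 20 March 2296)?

Oct 1, 2284 → Oct 1, 2285: 365 days.
Oct 1, 2285 → Oct 1, 2286: 365 days.
Oct 1, 2286 → Oct 1, 2287: 365 days.
Oct 1, 2287 → Oct 1, 2288: 366 days (Feb 29, 2288 is in that span).
Oct 1, 2288 → Oct 1, 2289: 365 days.
Oct 1, 2289 → Oct 1, 2290: 365 days.
Oct 1, 2290 → Oct 1, 2291: 365 days.
Oct 1, 2291 → Oct 1, 2292: 366 days (Feb 29, 2292 is in that span).
Oct 1, 2292 → Oct 1, 2293: 365 days.
Oct 1, 2293 → Oct 1, 2294: 365 days.
Oct 1, 2294 → Oct 1, 2295: 365 days.
Oct 1, 2295 → Nov 1, 2295: 31 days (October has 31).
Nov 1, 2295 → Dec 1, 2295: 30 days (November has 30).
Dec 1, 2295 → Jan 1, 2296: 31 days (December has 31).
Jan 1, 2296 → Feb 1, 2296: 31 days (January has 31).
Feb 1, 2296 → Mar 1, 2296: 29 days (February has 29).
Mar 1, 2296 → Mar 20, 2296: 19 days.
Total: 4188 days.

4188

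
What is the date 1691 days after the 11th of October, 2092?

May 29, 2097

+365 (one year) → Oct 11, 2093 (1326 left).
+365 (one year) → Oct 11, 2094 (961 left).
+365 (one year) → Oct 11, 2095 (596 left).
+366 (one year; includes Feb 29, 2096) → Oct 11, 2096 (230 left).
Oct has 31 days: +21 → Nov 1, 2096 (209 left).
Nov has 30 days: +30 → Dec 1, 2096 (179 left).
Dec has 31 days: +31 → Jan 1, 2097 (148 left).
Jan has 31 days: +31 → Feb 1, 2097 (117 left).
Feb has 28 days: +28 → Mar 1, 2097 (89 left).
Mar has 31 days: +31 → Apr 1, 2097 (58 left).
Apr has 30 days: +30 → May 1, 2097 (28 left).
+28 → May 29, 2097.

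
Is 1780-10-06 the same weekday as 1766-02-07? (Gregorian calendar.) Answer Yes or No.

From Feb 7, 1766 to Oct 6, 1780 is 5355 days.
5355 mod 7 = 0, so they are the same weekday.
(Feb 7, 1766 is a Friday; Oct 6, 1780 is a Friday.)

Yes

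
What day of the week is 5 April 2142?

Thursday

Doomsday rule: the anchor day for the 2100s is Sunday. For year 42: 42÷12 = 3 r 6, and 6÷4 = 1, so 3+6+1 = 10.
Sunday + 10 ≡ Wednesday — that's 2142's doomsday.
In April the doomsday date is Apr 4.
Apr 5 is 1 day after Apr 4; 1 mod 7 = 1, so Wednesday + 1 = Thursday.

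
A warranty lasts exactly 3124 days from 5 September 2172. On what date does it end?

March 26, 2181

+365 (one year) → Sep 5, 2173 (2759 left).
+365 (one year) → Sep 5, 2174 (2394 left).
+365 (one year) → Sep 5, 2175 (2029 left).
+366 (one year; includes Feb 29, 2176) → Sep 5, 2176 (1663 left).
+365 (one year) → Sep 5, 2177 (1298 left).
+365 (one year) → Sep 5, 2178 (933 left).
+365 (one year) → Sep 5, 2179 (568 left).
+366 (one year; includes Feb 29, 2180) → Sep 5, 2180 (202 left).
Sep has 30 days: +26 → Oct 1, 2180 (176 left).
Oct has 31 days: +31 → Nov 1, 2180 (145 left).
Nov has 30 days: +30 → Dec 1, 2180 (115 left).
Dec has 31 days: +31 → Jan 1, 2181 (84 left).
Jan has 31 days: +31 → Feb 1, 2181 (53 left).
Feb has 28 days: +28 → Mar 1, 2181 (25 left).
+25 → Mar 26, 2181.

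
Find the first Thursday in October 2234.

October 1, 2234 is a Wednesday.
The first Thursday is therefore October 2 (1 days later).

October 2, 2234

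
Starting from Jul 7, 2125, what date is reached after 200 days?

Jul has 31 days: +25 → Aug 1, 2125 (175 left).
Aug has 31 days: +31 → Sep 1, 2125 (144 left).
Sep has 30 days: +30 → Oct 1, 2125 (114 left).
Oct has 31 days: +31 → Nov 1, 2125 (83 left).
Nov has 30 days: +30 → Dec 1, 2125 (53 left).
Dec has 31 days: +31 → Jan 1, 2126 (22 left).
+22 → Jan 23, 2126.

January 23, 2126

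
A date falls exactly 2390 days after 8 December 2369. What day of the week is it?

Thursday

First find the weekday of Dec 8, 2369. Doomsday rule: the anchor day for the 2300s is Wednesday. For year 69: 69÷12 = 5 r 9, and 9÷4 = 2, so 5+9+2 = 16.
Wednesday + 16 ≡ Friday — that's 2369's doomsday.
In December the doomsday date is Dec 12.
Dec 8 is 4 days before Dec 12; 4 mod 7 = 4, so Friday − 4 = Monday.
2390 mod 7 = 3, so 2390 days after a Monday is Monday + 3 = Thursday.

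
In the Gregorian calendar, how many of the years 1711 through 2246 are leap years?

Multiples of 4 in [1711,2246]: 134.
Of those, multiples of 100: 5 (not leap unless ÷400).
Multiples of 400: 1.
Leap years = 134 − 5 + 1 = 130.

130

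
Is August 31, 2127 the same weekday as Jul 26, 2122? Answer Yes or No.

From Jul 26, 2122 to Aug 31, 2127 is 1862 days.
1862 mod 7 = 0, so they are the same weekday.
(Jul 26, 2122 is a Sunday; Aug 31, 2127 is a Sunday.)

Yes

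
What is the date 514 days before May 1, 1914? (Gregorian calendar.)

December 3, 1912

−365 (one year) → May 1, 1913 (149 left).
−1 → Apr 30, 1913 (end of Apr, 30 days; 148 left).
−30 → Mar 31, 1913 (end of Mar, 31 days; 118 left).
−31 → Feb 28, 1913 (end of Feb, 28 days; 87 left).
−28 → Jan 31, 1913 (end of Jan, 31 days; 59 left).
−31 → Dec 31, 1912 (end of Dec, 31 days; 28 left).
−28 → Dec 3, 1912.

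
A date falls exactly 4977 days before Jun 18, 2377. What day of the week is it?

Saturday

Jun 18, 2377 is a Saturday.
4977 mod 7 = 0, so 4977 days before a Saturday is Saturday − 0 = Saturday.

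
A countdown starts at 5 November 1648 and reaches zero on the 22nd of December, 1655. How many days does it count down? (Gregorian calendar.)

Nov 5, 1648 → Nov 5, 1649: 365 days.
Nov 5, 1649 → Nov 5, 1650: 365 days.
Nov 5, 1650 → Nov 5, 1651: 365 days.
Nov 5, 1651 → Nov 5, 1652: 366 days (Feb 29, 1652 is in that span).
Nov 5, 1652 → Nov 5, 1653: 365 days.
Nov 5, 1653 → Nov 5, 1654: 365 days.
Nov 5, 1654 → Nov 5, 1655: 365 days.
Nov 5, 1655 → Dec 5, 1655: 30 days (November has 30).
Dec 5, 1655 → Dec 22, 1655: 17 days.
Total: 2603 days.

2603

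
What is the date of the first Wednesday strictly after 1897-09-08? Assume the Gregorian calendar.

September 15, 1897

Sep 8, 1897 is a Wednesday.
From Wednesday to the next Wednesday is 7 days.
Sep 8, 1897 + 7 = Sep 15, 1897.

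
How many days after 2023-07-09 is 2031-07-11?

2924

Jul 9, 2023 → Jul 9, 2024: 366 days (Feb 29, 2024 is in that span).
Jul 9, 2024 → Jul 9, 2025: 365 days.
Jul 9, 2025 → Jul 9, 2026: 365 days.
Jul 9, 2026 → Jul 9, 2027: 365 days.
Jul 9, 2027 → Jul 9, 2028: 366 days (Feb 29, 2028 is in that span).
Jul 9, 2028 → Jul 9, 2029: 365 days.
Jul 9, 2029 → Jul 9, 2030: 365 days.
Jul 9, 2030 → Aug 9, 2030: 31 days (July has 31).
Aug 9, 2030 → Sep 9, 2030: 31 days (August has 31).
Sep 9, 2030 → Oct 9, 2030: 30 days (September has 30).
Oct 9, 2030 → Nov 9, 2030: 31 days (October has 31).
Nov 9, 2030 → Dec 9, 2030: 30 days (November has 30).
Dec 9, 2030 → Jan 9, 2031: 31 days (December has 31).
Jan 9, 2031 → Feb 9, 2031: 31 days (January has 31).
Feb 9, 2031 → Mar 9, 2031: 28 days (February has 28).
Mar 9, 2031 → Apr 9, 2031: 31 days (March has 31).
Apr 9, 2031 → May 9, 2031: 30 days (April has 30).
May 9, 2031 → Jun 9, 2031: 31 days (May has 31).
Jun 9, 2031 → Jul 9, 2031: 30 days (June has 30).
Jul 9, 2031 → Jul 11, 2031: 2 days.
Total: 2924 days.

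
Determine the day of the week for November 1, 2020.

Sunday

January 1, 2020 is a Wednesday.
Jan 1, 2020 → Feb 1, 2020: 31 days (January has 31).
Feb 1, 2020 → Mar 1, 2020: 29 days (February has 29).
Mar 1, 2020 → Apr 1, 2020: 31 days (March has 31).
Apr 1, 2020 → May 1, 2020: 30 days (April has 30).
May 1, 2020 → Jun 1, 2020: 31 days (May has 31).
Jun 1, 2020 → Jul 1, 2020: 30 days (June has 30).
Jul 1, 2020 → Aug 1, 2020: 31 days (July has 31).
Aug 1, 2020 → Sep 1, 2020: 31 days (August has 31).
Sep 1, 2020 → Oct 1, 2020: 30 days (September has 30).
Oct 1, 2020 → Nov 1, 2020: 31 days.
Total: 305 days.
305 mod 7 = 4, so Wednesday + 4 = Sunday.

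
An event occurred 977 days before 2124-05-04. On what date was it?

−366 (one year; includes Feb 29, 2124) → May 4, 2123 (611 left).
−365 (one year) → May 4, 2122 (246 left).
−4 → Apr 30, 2122 (end of Apr, 30 days; 242 left).
−30 → Mar 31, 2122 (end of Mar, 31 days; 212 left).
−31 → Feb 28, 2122 (end of Feb, 28 days; 181 left).
−28 → Jan 31, 2122 (end of Jan, 31 days; 153 left).
−31 → Dec 31, 2121 (end of Dec, 31 days; 122 left).
−31 → Nov 30, 2121 (end of Nov, 30 days; 91 left).
−30 → Oct 31, 2121 (end of Oct, 31 days; 61 left).
−31 → Sep 30, 2121 (end of Sep, 30 days; 30 left).
−30 → Aug 31, 2121 (end of Aug, 31 days; 0 left).

August 31, 2121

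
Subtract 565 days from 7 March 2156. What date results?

August 20, 2154

−366 (one year; includes Feb 29, 2156) → Mar 7, 2155 (199 left).
−7 → Feb 28, 2155 (end of Feb, 28 days; 192 left).
−28 → Jan 31, 2155 (end of Jan, 31 days; 164 left).
−31 → Dec 31, 2154 (end of Dec, 31 days; 133 left).
−31 → Nov 30, 2154 (end of Nov, 30 days; 102 left).
−30 → Oct 31, 2154 (end of Oct, 31 days; 72 left).
−31 → Sep 30, 2154 (end of Sep, 30 days; 41 left).
−30 → Aug 31, 2154 (end of Aug, 31 days; 11 left).
−11 → Aug 20, 2154.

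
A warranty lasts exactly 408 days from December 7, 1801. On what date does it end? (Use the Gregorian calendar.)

January 19, 1803

+365 (one year) → Dec 7, 1802 (43 left).
Dec has 31 days: +25 → Jan 1, 1803 (18 left).
+18 → Jan 19, 1803.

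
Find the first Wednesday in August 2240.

August 5, 2240

August 1, 2240 is a Saturday.
The first Wednesday is therefore August 5 (4 days later).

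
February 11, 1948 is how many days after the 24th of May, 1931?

6107

May 24, 1931 → May 24, 1932: 366 days (Feb 29, 1932 is in that span).
May 24, 1932 → May 24, 1933: 365 days.
May 24, 1933 → May 24, 1934: 365 days.
May 24, 1934 → May 24, 1935: 365 days.
May 24, 1935 → May 24, 1936: 366 days (Feb 29, 1936 is in that span).
May 24, 1936 → May 24, 1937: 365 days.
May 24, 1937 → May 24, 1938: 365 days.
May 24, 1938 → May 24, 1939: 365 days.
May 24, 1939 → May 24, 1940: 366 days (Feb 29, 1940 is in that span).
May 24, 1940 → May 24, 1941: 365 days.
May 24, 1941 → May 24, 1942: 365 days.
May 24, 1942 → May 24, 1943: 365 days.
May 24, 1943 → May 24, 1944: 366 days (Feb 29, 1944 is in that span).
May 24, 1944 → May 24, 1945: 365 days.
May 24, 1945 → May 24, 1946: 365 days.
May 24, 1946 → May 24, 1947: 365 days.
May 24, 1947 → Jun 24, 1947: 31 days (May has 31).
Jun 24, 1947 → Jul 24, 1947: 30 days (June has 30).
Jul 24, 1947 → Aug 24, 1947: 31 days (July has 31).
Aug 24, 1947 → Sep 24, 1947: 31 days (August has 31).
Sep 24, 1947 → Oct 24, 1947: 30 days (September has 30).
Oct 24, 1947 → Nov 24, 1947: 31 days (October has 31).
Nov 24, 1947 → Dec 24, 1947: 30 days (November has 30).
Dec 24, 1947 → Jan 24, 1948: 31 days (December has 31).
Jan 24, 1948 → Feb 11, 1948: 18 days.
Total: 6107 days.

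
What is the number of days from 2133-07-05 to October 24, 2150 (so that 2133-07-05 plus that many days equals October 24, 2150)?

6320

Jul 5, 2133 → Jul 5, 2134: 365 days.
Jul 5, 2134 → Jul 5, 2135: 365 days.
Jul 5, 2135 → Jul 5, 2136: 366 days (Feb 29, 2136 is in that span).
Jul 5, 2136 → Jul 5, 2137: 365 days.
Jul 5, 2137 → Jul 5, 2138: 365 days.
Jul 5, 2138 → Jul 5, 2139: 365 days.
Jul 5, 2139 → Jul 5, 2140: 366 days (Feb 29, 2140 is in that span).
Jul 5, 2140 → Jul 5, 2141: 365 days.
Jul 5, 2141 → Jul 5, 2142: 365 days.
Jul 5, 2142 → Jul 5, 2143: 365 days.
Jul 5, 2143 → Jul 5, 2144: 366 days (Feb 29, 2144 is in that span).
Jul 5, 2144 → Jul 5, 2145: 365 days.
Jul 5, 2145 → Jul 5, 2146: 365 days.
Jul 5, 2146 → Jul 5, 2147: 365 days.
Jul 5, 2147 → Jul 5, 2148: 366 days (Feb 29, 2148 is in that span).
Jul 5, 2148 → Jul 5, 2149: 365 days.
Jul 5, 2149 → Jul 5, 2150: 365 days.
Jul 5, 2150 → Aug 5, 2150: 31 days (July has 31).
Aug 5, 2150 → Sep 5, 2150: 31 days (August has 31).
Sep 5, 2150 → Oct 5, 2150: 30 days (September has 30).
Oct 5, 2150 → Oct 24, 2150: 19 days.
Total: 6320 days.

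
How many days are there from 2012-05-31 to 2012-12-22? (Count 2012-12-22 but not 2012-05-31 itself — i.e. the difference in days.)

205

May 31, 2012 → Jun 30, 2012: 30 days (May has 31).
Jun 30, 2012 → Jul 30, 2012: 30 days (June has 30).
Jul 30, 2012 → Aug 30, 2012: 31 days (July has 31).
Aug 30, 2012 → Sep 30, 2012: 31 days (August has 31).
Sep 30, 2012 → Oct 30, 2012: 30 days (September has 30).
Oct 30, 2012 → Nov 30, 2012: 31 days (October has 31).
Nov 30, 2012 → Dec 22, 2012: 22 days.
Total: 205 days.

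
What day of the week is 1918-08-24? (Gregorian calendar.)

January 1, 1918 is a Tuesday.
Jan 1, 1918 → Feb 1, 1918: 31 days (January has 31).
Feb 1, 1918 → Mar 1, 1918: 28 days (February has 28).
Mar 1, 1918 → Apr 1, 1918: 31 days (March has 31).
Apr 1, 1918 → May 1, 1918: 30 days (April has 30).
May 1, 1918 → Jun 1, 1918: 31 days (May has 31).
Jun 1, 1918 → Jul 1, 1918: 30 days (June has 30).
Jul 1, 1918 → Aug 1, 1918: 31 days (July has 31).
Aug 1, 1918 → Aug 24, 1918: 23 days.
Total: 235 days.
235 mod 7 = 4, so Tuesday + 4 = Saturday.

Saturday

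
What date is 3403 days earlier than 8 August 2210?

−365 (one year) → Aug 8, 2209 (3038 left).
−365 (one year) → Aug 8, 2208 (2673 left).
−366 (one year; includes Feb 29, 2208) → Aug 8, 2207 (2307 left).
−365 (one year) → Aug 8, 2206 (1942 left).
−365 (one year) → Aug 8, 2205 (1577 left).
−365 (one year) → Aug 8, 2204 (1212 left).
−366 (one year; includes Feb 29, 2204) → Aug 8, 2203 (846 left).
−365 (one year) → Aug 8, 2202 (481 left).
−365 (one year) → Aug 8, 2201 (116 left).
−8 → Jul 31, 2201 (end of Jul, 31 days; 108 left).
−31 → Jun 30, 2201 (end of Jun, 30 days; 77 left).
−30 → May 31, 2201 (end of May, 31 days; 47 left).
−31 → Apr 30, 2201 (end of Apr, 30 days; 16 left).
−16 → Apr 14, 2201.

April 14, 2201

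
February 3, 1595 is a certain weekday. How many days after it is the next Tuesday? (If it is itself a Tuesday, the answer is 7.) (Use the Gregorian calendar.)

Feb 3, 1595 is a Friday.
From Friday to the next Tuesday is 4 days.

4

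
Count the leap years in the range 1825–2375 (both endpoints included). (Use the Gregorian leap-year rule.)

133

Multiples of 4 in [1825,2375]: 137.
Of those, multiples of 100: 5 (not leap unless ÷400).
Multiples of 400: 1.
Leap years = 137 − 5 + 1 = 133.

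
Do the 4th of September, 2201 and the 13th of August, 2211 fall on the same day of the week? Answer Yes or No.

No

From Sep 4, 2201 to Aug 13, 2211 is 3630 days.
3630 mod 7 = 4, so they are different weekdays.
(Sep 4, 2201 is a Friday; Aug 13, 2211 is a Tuesday.)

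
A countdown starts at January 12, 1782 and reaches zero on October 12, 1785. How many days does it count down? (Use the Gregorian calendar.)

Jan 12, 1782 → Jan 12, 1783: 365 days.
Jan 12, 1783 → Jan 12, 1784: 365 days.
Jan 12, 1784 → Jan 12, 1785: 366 days (Feb 29, 1784 is in that span).
Jan 12, 1785 → Feb 12, 1785: 31 days (January has 31).
Feb 12, 1785 → Mar 12, 1785: 28 days (February has 28).
Mar 12, 1785 → Apr 12, 1785: 31 days (March has 31).
Apr 12, 1785 → May 12, 1785: 30 days (April has 30).
May 12, 1785 → Jun 12, 1785: 31 days (May has 31).
Jun 12, 1785 → Jul 12, 1785: 30 days (June has 30).
Jul 12, 1785 → Aug 12, 1785: 31 days (July has 31).
Aug 12, 1785 → Sep 12, 1785: 31 days (August has 31).
Sep 12, 1785 → Oct 12, 1785: 30 days.
Total: 1369 days.

1369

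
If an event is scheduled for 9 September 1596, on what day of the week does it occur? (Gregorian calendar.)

Monday

Doomsday rule: the anchor day for the 1500s is Wednesday. For year 96: 96÷12 = 8 r 0, and 0÷4 = 0, so 8+0+0 = 8.
Wednesday + 8 ≡ Thursday — that's 1596's doomsday.
In September the doomsday date is Sep 5.
Sep 9 is 4 days after Sep 5; 4 mod 7 = 4, so Thursday + 4 = Monday.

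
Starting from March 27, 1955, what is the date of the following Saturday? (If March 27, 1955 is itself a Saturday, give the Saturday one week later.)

Mar 27, 1955 is a Sunday.
From Sunday to the next Saturday is 6 days.
Mar 27, 1955 + 6 = Apr 2, 1955.

April 2, 1955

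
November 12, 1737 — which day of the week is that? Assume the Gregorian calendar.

Tuesday

Doomsday rule: the anchor day for the 1700s is Sunday. For year 37: 37÷12 = 3 r 1, and 1÷4 = 0, so 3+1+0 = 4.
Sunday + 4 ≡ Thursday — that's 1737's doomsday.
In November the doomsday date is Nov 7.
Nov 12 is 5 days after Nov 7; 5 mod 7 = 5, so Thursday + 5 = Tuesday.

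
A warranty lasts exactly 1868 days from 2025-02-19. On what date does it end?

April 2, 2030

+365 (one year) → Feb 19, 2026 (1503 left).
+365 (one year) → Feb 19, 2027 (1138 left).
+365 (one year) → Feb 19, 2028 (773 left).
+366 (one year; includes Feb 29, 2028) → Feb 19, 2029 (407 left).
+365 (one year) → Feb 19, 2030 (42 left).
Feb has 28 days: +10 → Mar 1, 2030 (32 left).
Mar has 31 days: +31 → Apr 1, 2030 (1 left).
+1 → Apr 2, 2030.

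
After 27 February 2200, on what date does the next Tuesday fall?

March 4, 2200

Feb 27, 2200 is a Thursday.
From Thursday to the next Tuesday is 5 days.
Feb 27, 2200 + 5 = Mar 4, 2200.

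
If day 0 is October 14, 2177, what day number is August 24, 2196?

Oct 14, 2177 → Oct 14, 2178: 365 days.
Oct 14, 2178 → Oct 14, 2179: 365 days.
Oct 14, 2179 → Oct 14, 2180: 366 days (Feb 29, 2180 is in that span).
Oct 14, 2180 → Oct 14, 2181: 365 days.
Oct 14, 2181 → Oct 14, 2182: 365 days.
Oct 14, 2182 → Oct 14, 2183: 365 days.
Oct 14, 2183 → Oct 14, 2184: 366 days (Feb 29, 2184 is in that span).
Oct 14, 2184 → Oct 14, 2185: 365 days.
Oct 14, 2185 → Oct 14, 2186: 365 days.
Oct 14, 2186 → Oct 14, 2187: 365 days.
Oct 14, 2187 → Oct 14, 2188: 366 days (Feb 29, 2188 is in that span).
Oct 14, 2188 → Oct 14, 2189: 365 days.
Oct 14, 2189 → Oct 14, 2190: 365 days.
Oct 14, 2190 → Oct 14, 2191: 365 days.
Oct 14, 2191 → Oct 14, 2192: 366 days (Feb 29, 2192 is in that span).
Oct 14, 2192 → Oct 14, 2193: 365 days.
Oct 14, 2193 → Oct 14, 2194: 365 days.
Oct 14, 2194 → Oct 14, 2195: 365 days.
Oct 14, 2195 → Nov 14, 2195: 31 days (October has 31).
Nov 14, 2195 → Dec 14, 2195: 30 days (November has 30).
Dec 14, 2195 → Jan 14, 2196: 31 days (December has 31).
Jan 14, 2196 → Feb 14, 2196: 31 days (January has 31).
Feb 14, 2196 → Mar 14, 2196: 29 days (February has 29).
Mar 14, 2196 → Apr 14, 2196: 31 days (March has 31).
Apr 14, 2196 → May 14, 2196: 30 days (April has 30).
May 14, 2196 → Jun 14, 2196: 31 days (May has 31).
Jun 14, 2196 → Jul 14, 2196: 30 days (June has 30).
Jul 14, 2196 → Aug 14, 2196: 31 days (July has 31).
Aug 14, 2196 → Aug 24, 2196: 10 days.
Total: 6889 days.

6889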